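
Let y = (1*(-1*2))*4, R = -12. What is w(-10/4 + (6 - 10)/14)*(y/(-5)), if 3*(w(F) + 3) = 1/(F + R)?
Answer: -15016/3105 ≈ -4.8361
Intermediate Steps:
y = -8 (y = (1*(-2))*4 = -2*4 = -8)
w(F) = -3 + 1/(3*(-12 + F)) (w(F) = -3 + 1/(3*(F - 12)) = -3 + 1/(3*(-12 + F)))
w(-10/4 + (6 - 10)/14)*(y/(-5)) = ((109 - 9*(-10/4 + (6 - 10)/14))/(3*(-12 + (-10/4 + (6 - 10)/14))))*(-8/(-5)) = ((109 - 9*(-10*¼ - 4*1/14))/(3*(-12 + (-10*¼ - 4*1/14))))*(-8*(-⅕)) = ((109 - 9*(-5/2 - 2/7))/(3*(-12 + (-5/2 - 2/7))))*(8/5) = ((109 - 9*(-39/14))/(3*(-12 - 39/14)))*(8/5) = ((109 + 351/14)/(3*(-207/14)))*(8/5) = ((⅓)*(-14/207)*(1877/14))*(8/5) = -1877/621*8/5 = -15016/3105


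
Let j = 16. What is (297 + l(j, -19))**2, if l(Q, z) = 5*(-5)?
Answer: 73984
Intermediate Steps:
l(Q, z) = -25
(297 + l(j, -19))**2 = (297 - 25)**2 = 272**2 = 73984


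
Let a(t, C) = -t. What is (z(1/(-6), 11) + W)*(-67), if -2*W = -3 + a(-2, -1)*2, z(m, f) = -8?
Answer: 1139/2 ≈ 569.50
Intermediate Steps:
W = -½ (W = -(-3 - 1*(-2)*2)/2 = -(-3 + 2*2)/2 = -(-3 + 4)/2 = -½*1 = -½ ≈ -0.50000)
(z(1/(-6), 11) + W)*(-67) = (-8 - ½)*(-67) = -17/2*(-67) = 1139/2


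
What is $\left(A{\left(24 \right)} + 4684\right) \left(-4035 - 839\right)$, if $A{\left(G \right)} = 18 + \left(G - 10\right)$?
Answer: $-22985784$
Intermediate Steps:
$A{\left(G \right)} = 8 + G$ ($A{\left(G \right)} = 18 + \left(-10 + G\right) = 8 + G$)
$\left(A{\left(24 \right)} + 4684\right) \left(-4035 - 839\right) = \left(\left(8 + 24\right) + 4684\right) \left(-4035 - 839\right) = \left(32 + 4684\right) \left(-4874\right) = 4716 \left(-4874\right) = -22985784$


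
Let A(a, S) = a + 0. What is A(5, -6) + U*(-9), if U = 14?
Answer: -121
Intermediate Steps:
A(a, S) = a
A(5, -6) + U*(-9) = 5 + 14*(-9) = 5 - 126 = -121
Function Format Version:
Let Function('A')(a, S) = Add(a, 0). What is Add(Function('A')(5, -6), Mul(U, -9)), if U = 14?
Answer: -121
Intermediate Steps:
Function('A')(a, S) = a
Add(Function('A')(5, -6), Mul(U, -9)) = Add(5, Mul(14, -9)) = Add(5, -126) = -121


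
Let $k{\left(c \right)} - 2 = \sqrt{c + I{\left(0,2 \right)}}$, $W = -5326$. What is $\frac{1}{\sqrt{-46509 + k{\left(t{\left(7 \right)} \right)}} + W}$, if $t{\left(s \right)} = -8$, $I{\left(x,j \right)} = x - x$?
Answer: $- \frac{1}{5326 - \sqrt{-46507 + 2 i \sqrt{2}}} \approx -0.00018745 - 7.5901 \cdot 10^{-6} i$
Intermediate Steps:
$I{\left(x,j \right)} = 0$
$k{\left(c \right)} = 2 + \sqrt{c}$ ($k{\left(c \right)} = 2 + \sqrt{c + 0} = 2 + \sqrt{c}$)
$\frac{1}{\sqrt{-46509 + k{\left(t{\left(7 \right)} \right)}} + W} = \frac{1}{\sqrt{-46509 + \left(2 + \sqrt{-8}\right)} - 5326} = \frac{1}{\sqrt{-46509 + \left(2 + 2 i \sqrt{2}\right)} - 5326} = \frac{1}{\sqrt{-46507 + 2 i \sqrt{2}} - 5326} = \frac{1}{-5326 + \sqrt{-46507 + 2 i \sqrt{2}}}$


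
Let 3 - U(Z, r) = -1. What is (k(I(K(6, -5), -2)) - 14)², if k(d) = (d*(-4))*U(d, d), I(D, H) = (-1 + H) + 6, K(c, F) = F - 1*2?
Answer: 3844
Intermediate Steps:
K(c, F) = -2 + F (K(c, F) = F - 2 = -2 + F)
U(Z, r) = 4 (U(Z, r) = 3 - 1*(-1) = 3 + 1 = 4)
I(D, H) = 5 + H
k(d) = -16*d (k(d) = (d*(-4))*4 = -4*d*4 = -16*d)
(k(I(K(6, -5), -2)) - 14)² = (-16*(5 - 2) - 14)² = (-16*3 - 14)² = (-48 - 14)² = (-62)² = 3844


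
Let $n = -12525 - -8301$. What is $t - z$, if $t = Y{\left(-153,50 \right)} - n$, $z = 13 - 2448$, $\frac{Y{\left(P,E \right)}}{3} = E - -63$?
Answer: $6998$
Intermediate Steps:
$Y{\left(P,E \right)} = 189 + 3 E$ ($Y{\left(P,E \right)} = 3 \left(E - -63\right) = 3 \left(E + 63\right) = 3 \left(63 + E\right) = 189 + 3 E$)
$z = -2435$ ($z = 13 - 2448 = -2435$)
$n = -4224$ ($n = -12525 + 8301 = -4224$)
$t = 4563$ ($t = \left(189 + 3 \cdot 50\right) - -4224 = \left(189 + 150\right) + 4224 = 339 + 4224 = 4563$)
$t - z = 4563 - -2435 = 4563 + 2435 = 6998$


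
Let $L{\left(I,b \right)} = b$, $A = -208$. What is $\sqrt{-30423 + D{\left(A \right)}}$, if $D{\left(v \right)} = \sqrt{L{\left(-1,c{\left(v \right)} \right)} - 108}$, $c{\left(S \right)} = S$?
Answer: $\sqrt{-30423 + 2 i \sqrt{79}} \approx 0.051 + 174.42 i$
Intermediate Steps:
$D{\left(v \right)} = \sqrt{-108 + v}$ ($D{\left(v \right)} = \sqrt{v - 108} = \sqrt{-108 + v}$)
$\sqrt{-30423 + D{\left(A \right)}} = \sqrt{-30423 + \sqrt{-108 - 208}} = \sqrt{-30423 + \sqrt{-316}} = \sqrt{-30423 + 2 i \sqrt{79}}$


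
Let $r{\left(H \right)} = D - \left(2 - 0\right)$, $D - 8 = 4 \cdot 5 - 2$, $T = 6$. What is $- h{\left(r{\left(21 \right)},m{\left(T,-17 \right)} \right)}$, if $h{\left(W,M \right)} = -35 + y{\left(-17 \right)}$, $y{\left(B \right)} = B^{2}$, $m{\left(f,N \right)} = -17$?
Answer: $-254$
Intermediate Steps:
$D = 26$ ($D = 8 + \left(4 \cdot 5 - 2\right) = 8 + \left(20 - 2\right) = 8 + 18 = 26$)
$r{\left(H \right)} = 24$ ($r{\left(H \right)} = 26 - \left(2 - 0\right) = 26 - \left(2 + 0\right) = 26 - 2 = 24$)
$h{\left(W,M \right)} = 254$ ($h{\left(W,M \right)} = -35 + \left(-17\right)^{2} = -35 + 289 = 254$)
$- h{\left(r{\left(21 \right)},m{\left(T,-17 \right)} \right)} = \left(-1\right) 254 = -254$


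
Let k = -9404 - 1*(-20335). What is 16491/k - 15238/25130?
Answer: 123926126/137348015 ≈ 0.90228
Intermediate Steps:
k = 10931 (k = -9404 + 20335 = 10931)
16491/k - 15238/25130 = 16491/10931 - 15238/25130 = 16491*(1/10931) - 15238*1/25130 = 16491/10931 - 7619/12565 = 123926126/137348015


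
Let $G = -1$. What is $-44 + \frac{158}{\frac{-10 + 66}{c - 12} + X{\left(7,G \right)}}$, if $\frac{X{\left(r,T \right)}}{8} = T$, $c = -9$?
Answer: $- \frac{941}{16} \approx -58.813$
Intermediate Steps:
$X{\left(r,T \right)} = 8 T$
$-44 + \frac{158}{\frac{-10 + 66}{c - 12} + X{\left(7,G \right)}} = -44 + \frac{158}{\frac{-10 + 66}{-9 - 12} + 8 \left(-1\right)} = -44 + \frac{158}{\frac{56}{-21} - 8} = -44 + \frac{158}{56 \left(- \frac{1}{21}\right) - 8} = -44 + \frac{158}{- \frac{8}{3} - 8} = -44 + \frac{158}{- \frac{32}{3}} = -44 + 158 \left(- \frac{3}{32}\right) = -44 - \frac{237}{16} = - \frac{941}{16}$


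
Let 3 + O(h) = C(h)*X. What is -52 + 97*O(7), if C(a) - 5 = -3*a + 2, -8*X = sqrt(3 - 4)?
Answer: -343 + 679*I/4 ≈ -343.0 + 169.75*I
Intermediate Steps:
X = -I/8 (X = -sqrt(3 - 4)/8 = -I/8 ≈ -0.125*I)
C(a) = 7 - 3*a (C(a) = 5 + (-3*a + 2) = 5 + (2 - 3*a) = 7 - 3*a)
O(h) = -3 - I*(7 - 3*h)/8 (O(h) = -3 + (7 - 3*h)*(-I/8) = -3 - I*(7 - 3*h)/8)
-52 + 97*O(7) = -52 + 97*(-3 + I*(-7 + 3*7)/8) = -52 + 97*(-3 + I*(-7 + 21)/8) = -52 + 97*(-3 + (1/8)*I*14) = -52 + 97*(-3 + 7*I/4) = -52 + (-291 + 679*I/4) = -343 + 679*I/4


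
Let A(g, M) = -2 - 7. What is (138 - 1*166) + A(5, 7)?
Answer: -37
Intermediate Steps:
A(g, M) = -9
(138 - 1*166) + A(5, 7) = (138 - 1*166) - 9 = (138 - 166) - 9 = -28 - 9 = -37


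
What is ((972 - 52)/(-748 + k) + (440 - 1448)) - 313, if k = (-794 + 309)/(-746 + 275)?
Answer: -465191503/351823 ≈ -1322.2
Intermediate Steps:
k = 485/471 (k = -485/(-471) = -485*(-1/471) = 485/471 ≈ 1.0297)
((972 - 52)/(-748 + k) + (440 - 1448)) - 313 = ((972 - 52)/(-748 + 485/471) + (440 - 1448)) - 313 = (920/(-351823/471) - 1008) - 313 = (920*(-471/351823) - 1008) - 313 = (-433320/351823 - 1008) - 313 = -355070904/351823 - 313 = -465191503/351823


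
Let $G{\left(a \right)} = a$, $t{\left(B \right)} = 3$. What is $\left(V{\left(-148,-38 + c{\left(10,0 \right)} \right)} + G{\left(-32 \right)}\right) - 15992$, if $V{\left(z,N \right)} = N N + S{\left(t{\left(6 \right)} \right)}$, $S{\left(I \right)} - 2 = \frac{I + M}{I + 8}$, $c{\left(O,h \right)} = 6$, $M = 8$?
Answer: $-14997$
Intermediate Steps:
$S{\left(I \right)} = 3$ ($S{\left(I \right)} = 2 + \frac{I + 8}{I + 8} = 2 + \frac{8 + I}{8 + I} = 2 + 1 = 3$)
$V{\left(z,N \right)} = 3 + N^{2}$ ($V{\left(z,N \right)} = N N + 3 = N^{2} + 3 = 3 + N^{2}$)
$\left(V{\left(-148,-38 + c{\left(10,0 \right)} \right)} + G{\left(-32 \right)}\right) - 15992 = \left(\left(3 + \left(-38 + 6\right)^{2}\right) - 32\right) - 15992 = \left(\left(3 + \left(-32\right)^{2}\right) - 32\right) - 15992 = \left(\left(3 + 1024\right) - 32\right) - 15992 = \left(1027 - 32\right) - 15992 = 995 - 15992 = -14997$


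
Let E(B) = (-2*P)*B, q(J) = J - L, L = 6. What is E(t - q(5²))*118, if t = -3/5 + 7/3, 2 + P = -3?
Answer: -61124/3 ≈ -20375.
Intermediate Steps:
P = -5 (P = -2 - 3 = -5)
q(J) = -6 + J (q(J) = J - 1*6 = J - 6 = -6 + J)
t = 26/15 (t = -3*⅕ + 7*(⅓) = -⅗ + 7/3 = 26/15 ≈ 1.7333)
E(B) = 10*B (E(B) = (-2*(-5))*B = 10*B)
E(t - q(5²))*118 = (10*(26/15 - (-6 + 5²)))*118 = (10*(26/15 - (-6 + 25)))*118 = (10*(26/15 - 1*19))*118 = (10*(26/15 - 19))*118 = (10*(-259/15))*118 = -518/3*118 = -61124/3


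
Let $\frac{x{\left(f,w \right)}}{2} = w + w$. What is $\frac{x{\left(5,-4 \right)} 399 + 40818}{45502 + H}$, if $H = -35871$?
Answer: $\frac{34434}{9631} \approx 3.5753$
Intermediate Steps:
$x{\left(f,w \right)} = 4 w$ ($x{\left(f,w \right)} = 2 \left(w + w\right) = 2 \cdot 2 w = 4 w$)
$\frac{x{\left(5,-4 \right)} 399 + 40818}{45502 + H} = \frac{4 \left(-4\right) 399 + 40818}{45502 - 35871} = \frac{\left(-16\right) 399 + 40818}{9631} = \left(-6384 + 40818\right) \frac{1}{9631} = 34434 \cdot \frac{1}{9631} = \frac{34434}{9631}$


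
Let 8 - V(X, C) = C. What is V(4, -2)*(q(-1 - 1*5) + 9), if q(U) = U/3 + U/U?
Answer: 80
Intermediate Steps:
V(X, C) = 8 - C
q(U) = 1 + U/3 (q(U) = U*(⅓) + 1 = U/3 + 1 = 1 + U/3)
V(4, -2)*(q(-1 - 1*5) + 9) = (8 - 1*(-2))*((1 + (-1 - 1*5)/3) + 9) = (8 + 2)*((1 + (-1 - 5)/3) + 9) = 10*((1 + (⅓)*(-6)) + 9) = 10*((1 - 2) + 9) = 10*(-1 + 9) = 10*8 = 80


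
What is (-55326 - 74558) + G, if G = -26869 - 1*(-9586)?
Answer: -147167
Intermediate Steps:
G = -17283 (G = -26869 + 9586 = -17283)
(-55326 - 74558) + G = (-55326 - 74558) - 17283 = -129884 - 17283 = -147167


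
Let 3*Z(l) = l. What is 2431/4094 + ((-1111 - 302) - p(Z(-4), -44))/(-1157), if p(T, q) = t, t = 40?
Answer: 98441/53222 ≈ 1.8496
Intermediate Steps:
Z(l) = l/3
p(T, q) = 40
2431/4094 + ((-1111 - 302) - p(Z(-4), -44))/(-1157) = 2431/4094 + ((-1111 - 302) - 1*40)/(-1157) = 2431*(1/4094) + (-1413 - 40)*(-1/1157) = 2431/4094 - 1453*(-1/1157) = 2431/4094 + 1453/1157 = 98441/53222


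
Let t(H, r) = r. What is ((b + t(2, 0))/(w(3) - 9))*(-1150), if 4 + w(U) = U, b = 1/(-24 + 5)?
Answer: -115/19 ≈ -6.0526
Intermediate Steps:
b = -1/19 (b = 1/(-19) = -1/19 ≈ -0.052632)
w(U) = -4 + U
((b + t(2, 0))/(w(3) - 9))*(-1150) = ((-1/19 + 0)/((-4 + 3) - 9))*(-1150) = -1/(19*(-1 - 9))*(-1150) = -1/19/(-10)*(-1150) = -1/19*(-1/10)*(-1150) = (1/190)*(-1150) = -115/19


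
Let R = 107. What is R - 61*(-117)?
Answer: 7244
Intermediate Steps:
R - 61*(-117) = 107 - 61*(-117) = 107 + 7137 = 7244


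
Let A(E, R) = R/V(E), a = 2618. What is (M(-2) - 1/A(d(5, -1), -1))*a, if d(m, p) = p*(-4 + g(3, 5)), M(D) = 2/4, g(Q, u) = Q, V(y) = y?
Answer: 3927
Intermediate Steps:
M(D) = ½ (M(D) = 2*(¼) = ½)
d(m, p) = -p (d(m, p) = p*(-4 + 3) = p*(-1) = -p)
A(E, R) = R/E
(M(-2) - 1/A(d(5, -1), -1))*a = (½ - 1/((-1/((-1*(-1))))))*2618 = (½ - 1/((-1/1)))*2618 = (½ - 1/((-1*1)))*2618 = (½ - 1/(-1))*2618 = (½ - 1*(-1))*2618 = (½ + 1)*2618 = (3/2)*2618 = 3927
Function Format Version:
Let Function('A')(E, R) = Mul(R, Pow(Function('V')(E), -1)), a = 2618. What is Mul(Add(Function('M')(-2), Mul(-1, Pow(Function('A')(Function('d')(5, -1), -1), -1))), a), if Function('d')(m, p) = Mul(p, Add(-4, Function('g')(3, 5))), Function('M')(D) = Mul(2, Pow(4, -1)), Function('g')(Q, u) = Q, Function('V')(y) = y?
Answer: 3927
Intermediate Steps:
Function('M')(D) = Rational(1, 2) (Function('M')(D) = Mul(2, Rational(1, 4)) = Rational(1, 2))
Function('d')(m, p) = Mul(-1, p) (Function('d')(m, p) = Mul(p, Add(-4, 3)) = Mul(p, -1) = Mul(-1, p))
Function('A')(E, R) = Mul(R, Pow(E, -1))
Mul(Add(Function('M')(-2), Mul(-1, Pow(Function('A')(Function('d')(5, -1), -1), -1))), a) = Mul(Add(Rational(1, 2), Mul(-1, Pow(Mul(-1, Pow(Mul(-1, -1), -1)), -1))), 2618) = Mul(Add(Rational(1, 2), Mul(-1, Pow(Mul(-1, Pow(1, -1)), -1))), 2618) = Mul(Add(Rational(1, 2), Mul(-1, Pow(Mul(-1, 1), -1))), 2618) = Mul(Add(Rational(1, 2), Mul(-1, Pow(-1, -1))), 2618) = Mul(Add(Rational(1, 2), Mul(-1, -1)), 2618) = Mul(Add(Rational(1, 2), 1), 2618) = Mul(Rational(3, 2), 2618) = 3927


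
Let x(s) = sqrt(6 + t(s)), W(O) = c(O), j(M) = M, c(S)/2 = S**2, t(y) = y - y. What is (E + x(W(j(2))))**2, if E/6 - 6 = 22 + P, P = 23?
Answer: (306 + sqrt(6))**2 ≈ 95141.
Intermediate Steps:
t(y) = 0
c(S) = 2*S**2
W(O) = 2*O**2
x(s) = sqrt(6) (x(s) = sqrt(6 + 0) = sqrt(6))
E = 306 (E = 36 + 6*(22 + 23) = 36 + 6*45 = 36 + 270 = 306)
(E + x(W(j(2))))**2 = (306 + sqrt(6))**2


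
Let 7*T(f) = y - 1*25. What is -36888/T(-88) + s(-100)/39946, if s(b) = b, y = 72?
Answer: -5157350518/938731 ≈ -5494.0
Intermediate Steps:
T(f) = 47/7 (T(f) = (72 - 1*25)/7 = (72 - 25)/7 = (⅐)*47 = 47/7)
-36888/T(-88) + s(-100)/39946 = -36888/47/7 - 100/39946 = -36888*7/47 - 100*1/39946 = -258216/47 - 50/19973 = -5157350518/938731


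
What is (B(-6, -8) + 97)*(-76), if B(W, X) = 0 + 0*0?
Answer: -7372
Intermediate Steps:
B(W, X) = 0 (B(W, X) = 0 + 0 = 0)
(B(-6, -8) + 97)*(-76) = (0 + 97)*(-76) = 97*(-76) = -7372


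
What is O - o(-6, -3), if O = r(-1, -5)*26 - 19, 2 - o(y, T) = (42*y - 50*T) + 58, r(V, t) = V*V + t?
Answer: -169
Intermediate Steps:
r(V, t) = t + V**2 (r(V, t) = V**2 + t = t + V**2)
o(y, T) = -56 - 42*y + 50*T (o(y, T) = 2 - ((42*y - 50*T) + 58) = 2 - ((-50*T + 42*y) + 58) = 2 - (58 - 50*T + 42*y) = 2 + (-58 - 42*y + 50*T) = -56 - 42*y + 50*T)
O = -123 (O = (-5 + (-1)**2)*26 - 19 = (-5 + 1)*26 - 19 = -4*26 - 19 = -104 - 19 = -123)
O - o(-6, -3) = -123 - (-56 - 42*(-6) + 50*(-3)) = -123 - (-56 + 252 - 150) = -123 - 1*46 = -123 - 46 = -169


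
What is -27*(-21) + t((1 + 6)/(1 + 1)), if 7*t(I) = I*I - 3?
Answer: 15913/28 ≈ 568.32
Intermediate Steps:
t(I) = -3/7 + I²/7 (t(I) = (I*I - 3)/7 = (I² - 3)/7 = (-3 + I²)/7 = -3/7 + I²/7)
-27*(-21) + t((1 + 6)/(1 + 1)) = -27*(-21) + (-3/7 + ((1 + 6)/(1 + 1))²/7) = 567 + (-3/7 + (7/2)²/7) = 567 + (-3/7 + (⅐)*(49/4)) = 567 + (-3/7 + 7/4) = 567 + 37/28 = 15913/28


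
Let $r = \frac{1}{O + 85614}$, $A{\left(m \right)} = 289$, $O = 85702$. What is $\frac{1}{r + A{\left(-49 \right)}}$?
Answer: $\frac{171316}{49510325} \approx 0.0034602$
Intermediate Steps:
$r = \frac{1}{171316}$ ($r = \frac{1}{85702 + 85614} = \frac{1}{171316} \approx 5.8372 \cdot 10^{-6}$)
$\frac{1}{r + A{\left(-49 \right)}} = \frac{1}{\frac{1}{171316} + 289} = \frac{1}{\frac{49510325}{171316}} = \frac{171316}{49510325}$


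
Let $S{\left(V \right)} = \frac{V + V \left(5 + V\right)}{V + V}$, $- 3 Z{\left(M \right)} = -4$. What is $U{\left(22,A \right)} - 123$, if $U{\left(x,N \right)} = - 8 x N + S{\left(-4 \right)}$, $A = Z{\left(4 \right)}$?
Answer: $- \frac{1070}{3} \approx -356.67$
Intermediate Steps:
$Z{\left(M \right)} = \frac{4}{3}$ ($Z{\left(M \right)} = \left(- \frac{1}{3}\right) \left(-4\right) = \frac{4}{3}$)
$A = \frac{4}{3} \approx 1.3333$
$S{\left(V \right)} = \frac{V + V \left(5 + V\right)}{2 V}$
$U{\left(x,N \right)} = 1 - 8 N x$ ($U{\left(x,N \right)} = - 8 x N + \left(3 + \frac{1}{2} \left(-4\right)\right) = - 8 N x + \left(3 - 2\right) = - 8 N x + 1 = 1 - 8 N x$)
$U{\left(22,A \right)} - 123 = \left(1 - \frac{32}{3} \cdot 22\right) - 123 = \left(1 - \frac{704}{3}\right) - 123 = - \frac{701}{3} - 123 = - \frac{1070}{3}$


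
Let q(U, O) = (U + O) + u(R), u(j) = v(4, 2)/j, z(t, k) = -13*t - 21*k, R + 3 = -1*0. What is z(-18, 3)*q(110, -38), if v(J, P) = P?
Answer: 12198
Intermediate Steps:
R = -3 (R = -3 - 1*0 = -3 + 0 = -3)
z(t, k) = -21*k - 13*t
u(j) = 2/j
q(U, O) = -⅔ + O + U (q(U, O) = (U + O) + 2/(-3) = (O + U) + 2*(-⅓) = (O + U) - ⅔ = -⅔ + O + U)
z(-18, 3)*q(110, -38) = (-21*3 - 13*(-18))*(-⅔ - 38 + 110) = (-63 + 234)*(214/3) = 171*(214/3) = 12198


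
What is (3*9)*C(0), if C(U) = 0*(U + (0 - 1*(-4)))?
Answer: 0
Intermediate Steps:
C(U) = 0 (C(U) = 0*(U + (0 + 4)) = 0*(U + 4) = 0*(4 + U) = 0)
(3*9)*C(0) = (3*9)*0 = 27*0 = 0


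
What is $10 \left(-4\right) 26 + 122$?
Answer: $-918$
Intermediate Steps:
$10 \left(-4\right) 26 + 122 = \left(-40\right) 26 + 122 = -1040 + 122 = -918$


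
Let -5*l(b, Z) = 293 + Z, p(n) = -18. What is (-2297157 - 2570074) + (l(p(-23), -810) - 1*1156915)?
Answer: -30120213/5 ≈ -6.0240e+6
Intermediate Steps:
l(b, Z) = -293/5 - Z/5 (l(b, Z) = -(293 + Z)/5 = -293/5 - Z/5)
(-2297157 - 2570074) + (l(p(-23), -810) - 1*1156915) = (-2297157 - 2570074) + ((-293/5 - 1/5*(-810)) - 1*1156915) = -4867231 + ((-293/5 + 162) - 1156915) = -4867231 + (517/5 - 1156915) = -4867231 - 5784058/5 = -30120213/5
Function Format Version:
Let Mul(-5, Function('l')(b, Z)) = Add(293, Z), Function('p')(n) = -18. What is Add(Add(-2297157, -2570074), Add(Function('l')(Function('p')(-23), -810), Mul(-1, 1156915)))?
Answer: Rational(-30120213, 5) ≈ -6.0240e+6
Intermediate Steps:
Function('l')(b, Z) = Add(Rational(-293, 5), Mul(Rational(-1, 5), Z)) (Function('l')(b, Z) = Mul(Rational(-1, 5), Add(293, Z)) = Add(Rational(-293, 5), Mul(Rational(-1, 5), Z)))
Add(Add(-2297157, -2570074), Add(Function('l')(Function('p')(-23), -810), Mul(-1, 1156915))) = Add(Add(-2297157, -2570074), Add(Add(Rational(-293, 5), Mul(Rational(-1, 5), -810)), Mul(-1, 1156915))) = Add(-4867231, Add(Add(Rational(-293, 5), 162), -1156915)) = Add(-4867231, Add(Rational(517, 5), -1156915)) = Add(-4867231, Rational(-5784058, 5)) = Rational(-30120213, 5)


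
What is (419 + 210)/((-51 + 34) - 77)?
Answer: -629/94 ≈ -6.6915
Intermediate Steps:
(419 + 210)/((-51 + 34) - 77) = 629/(-17 - 77) = 629/(-94) = 629*(-1/94) = -629/94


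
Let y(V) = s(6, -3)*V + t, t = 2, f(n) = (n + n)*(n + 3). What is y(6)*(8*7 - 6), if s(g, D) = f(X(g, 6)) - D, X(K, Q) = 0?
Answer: 1000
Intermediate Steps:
f(n) = 2*n*(3 + n) (f(n) = (2*n)*(3 + n) = 2*n*(3 + n))
s(g, D) = -D (s(g, D) = 2*0*(3 + 0) - D = 2*0*3 - D = 0 - D = -D)
y(V) = 2 + 3*V (y(V) = (-1*(-3))*V + 2 = 3*V + 2 = 2 + 3*V)
y(6)*(8*7 - 6) = (2 + 3*6)*(8*7 - 6) = (2 + 18)*(56 - 6) = 20*50 = 1000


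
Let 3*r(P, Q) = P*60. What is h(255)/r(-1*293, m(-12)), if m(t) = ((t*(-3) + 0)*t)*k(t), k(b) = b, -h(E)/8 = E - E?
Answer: 0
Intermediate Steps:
h(E) = 0 (h(E) = -8*(E - E) = -8*0 = 0)
m(t) = -3*t**3 (m(t) = ((t*(-3) + 0)*t)*t = ((-3*t + 0)*t)*t = ((-3*t)*t)*t = (-3*t**2)*t = -3*t**3)
r(P, Q) = 20*P (r(P, Q) = (P*60)/3 = (60*P)/3 = 20*P)
h(255)/r(-1*293, m(-12)) = 0/((20*(-1*293))) = 0/((20*(-293))) = 0/(-5860) = 0*(-1/5860) = 0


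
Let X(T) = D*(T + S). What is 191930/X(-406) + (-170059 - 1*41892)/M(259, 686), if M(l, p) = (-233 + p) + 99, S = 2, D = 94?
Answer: -1019374567/2620344 ≈ -389.02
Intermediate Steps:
M(l, p) = -134 + p
X(T) = 188 + 94*T (X(T) = 94*(T + 2) = 94*(2 + T) = 188 + 94*T)
191930/X(-406) + (-170059 - 1*41892)/M(259, 686) = 191930/(188 + 94*(-406)) + (-170059 - 1*41892)/(-134 + 686) = 191930/(188 - 38164) + (-170059 - 41892)/552 = 191930/(-37976) - 211951*1/552 = 191930*(-1/37976) - 211951/552 = -95965/18988 - 211951/552 = -1019374567/2620344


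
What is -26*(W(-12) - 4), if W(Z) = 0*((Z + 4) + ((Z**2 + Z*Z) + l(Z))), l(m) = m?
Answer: 104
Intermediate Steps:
W(Z) = 0 (W(Z) = 0*((Z + 4) + ((Z**2 + Z*Z) + Z)) = 0*((4 + Z) + ((Z**2 + Z**2) + Z)) = 0*((4 + Z) + (2*Z**2 + Z)) = 0*((4 + Z) + (Z + 2*Z**2)) = 0*(4 + 2*Z + 2*Z**2) = 0)
-26*(W(-12) - 4) = -26*(0 - 4) = -26*(-4) = 104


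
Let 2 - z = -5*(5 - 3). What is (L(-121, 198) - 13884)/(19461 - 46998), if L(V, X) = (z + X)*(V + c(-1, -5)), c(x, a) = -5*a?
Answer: 11348/9179 ≈ 1.2363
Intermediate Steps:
z = 12 (z = 2 - (-5)*(5 - 3) = 2 - (-5)*2 = 2 - 1*(-10) = 2 + 10 = 12)
L(V, X) = (12 + X)*(25 + V) (L(V, X) = (12 + X)*(V - 5*(-5)) = (12 + X)*(V + 25) = (12 + X)*(25 + V))
(L(-121, 198) - 13884)/(19461 - 46998) = ((300 + 12*(-121) + 25*198 - 121*198) - 13884)/(19461 - 46998) = ((300 - 1452 + 4950 - 23958) - 13884)/(-27537) = (-20160 - 13884)*(-1/27537) = -34044*(-1/27537) = 11348/9179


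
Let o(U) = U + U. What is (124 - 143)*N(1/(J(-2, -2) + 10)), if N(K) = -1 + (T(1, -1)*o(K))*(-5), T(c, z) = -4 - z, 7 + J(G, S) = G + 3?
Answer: -247/2 ≈ -123.50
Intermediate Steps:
J(G, S) = -4 + G (J(G, S) = -7 + (G + 3) = -7 + (3 + G) = -4 + G)
o(U) = 2*U
N(K) = -1 + 30*K (N(K) = -1 + ((-4 - 1*(-1))*(2*K))*(-5) = -1 + ((-4 + 1)*(2*K))*(-5) = -1 - 6*K*(-5) = -1 + 30*K)
(124 - 143)*N(1/(J(-2, -2) + 10)) = (124 - 143)*(-1 + 30/((-4 - 2) + 10)) = -19*(-1 + 30/(-6 + 10)) = -19*(-1 + 30/4) = -19*(-1 + 30*(1/4)) = -19*(-1 + 15/2) = -19*13/2 = -247/2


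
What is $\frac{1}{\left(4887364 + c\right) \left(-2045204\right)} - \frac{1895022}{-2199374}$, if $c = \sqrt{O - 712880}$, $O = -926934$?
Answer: $\frac{11572050055003307475085643}{13430591316446880061259970} + \frac{i \sqrt{1639814}}{48852414610509645240} \approx 0.86162 + 2.6213 \cdot 10^{-17} i$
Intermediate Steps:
$c = i \sqrt{1639814}$ ($c = \sqrt{-926934 - 712880} = \sqrt{-1639814} = i \sqrt{1639814} \approx 1280.6 i$)
$\frac{1}{\left(4887364 + c\right) \left(-2045204\right)} - \frac{1895022}{-2199374} = \frac{1}{\left(4887364 + i \sqrt{1639814}\right) \left(-2045204\right)} - \frac{1895022}{-2199374} = \frac{1}{4887364 + i \sqrt{1639814}} \left(- \frac{1}{2045204}\right) - - \frac{947511}{1099687} = - \frac{1}{2045204 \left(4887364 + i \sqrt{1639814}\right)} + \frac{947511}{1099687} = \frac{947511}{1099687} - \frac{1}{2045204 \left(4887364 + i \sqrt{1639814}\right)}$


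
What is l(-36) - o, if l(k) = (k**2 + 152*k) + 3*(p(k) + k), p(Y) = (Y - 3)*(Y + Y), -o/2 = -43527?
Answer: -82914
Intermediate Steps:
o = 87054 (o = -2*(-43527) = 87054)
p(Y) = 2*Y*(-3 + Y) (p(Y) = (-3 + Y)*(2*Y) = 2*Y*(-3 + Y))
l(k) = k**2 + 155*k + 6*k*(-3 + k) (l(k) = (k**2 + 152*k) + 3*(2*k*(-3 + k) + k) = (k**2 + 152*k) + 3*(k + 2*k*(-3 + k)) = (k**2 + 152*k) + (3*k + 6*k*(-3 + k)) = k**2 + 155*k + 6*k*(-3 + k))
l(-36) - o = -36*(137 + 7*(-36)) - 1*87054 = -36*(137 - 252) - 87054 = -36*(-115) - 87054 = 4140 - 87054 = -82914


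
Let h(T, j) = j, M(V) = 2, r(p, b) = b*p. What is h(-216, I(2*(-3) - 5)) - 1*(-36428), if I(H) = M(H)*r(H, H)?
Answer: 36670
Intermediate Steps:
I(H) = 2*H² (I(H) = 2*(H*H) = 2*H²)
h(-216, I(2*(-3) - 5)) - 1*(-36428) = 2*(2*(-3) - 5)² - 1*(-36428) = 2*(-6 - 5)² + 36428 = 2*(-11)² + 36428 = 2*121 + 36428 = 242 + 36428 = 36670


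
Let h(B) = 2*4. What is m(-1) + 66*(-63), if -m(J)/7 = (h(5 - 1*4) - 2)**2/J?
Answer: -3906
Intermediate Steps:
h(B) = 8
m(J) = -252/J (m(J) = -7*(8 - 2)**2/J = -7*6**2/J = -252/J)
m(-1) + 66*(-63) = -252/(-1) + 66*(-63) = -252*(-1) - 4158 = 252 - 4158 = -3906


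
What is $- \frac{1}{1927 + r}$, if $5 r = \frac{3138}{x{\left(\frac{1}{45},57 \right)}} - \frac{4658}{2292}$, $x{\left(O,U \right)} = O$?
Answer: $- \frac{5730}{172866041} \approx -3.3147 \cdot 10^{-5}$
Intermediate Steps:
$r = \frac{161824331}{5730}$ ($r = \frac{\frac{3138}{\frac{1}{45}} - \frac{4658}{2292}}{5} = \frac{3138 \frac{1}{\frac{1}{45}} - \frac{2329}{1146}}{5} = \frac{3138 \cdot 45 - \frac{2329}{1146}}{5} = \frac{141210 - \frac{2329}{1146}}{5} = \frac{1}{5} \cdot \frac{161824331}{1146} = \frac{161824331}{5730} \approx 28242.0$)
$- \frac{1}{1927 + r} = - \frac{1}{1927 + \frac{161824331}{5730}} = - \frac{1}{\frac{172866041}{5730}} = \left(-1\right) \frac{5730}{172866041} = - \frac{5730}{172866041}$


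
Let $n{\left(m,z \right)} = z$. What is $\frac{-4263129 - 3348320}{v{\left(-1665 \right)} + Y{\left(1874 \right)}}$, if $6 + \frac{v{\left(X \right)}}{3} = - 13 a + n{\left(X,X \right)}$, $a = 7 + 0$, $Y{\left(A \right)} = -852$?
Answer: $\frac{7611449}{6138} \approx 1240.1$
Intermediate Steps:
$a = 7$
$v{\left(X \right)} = -291 + 3 X$ ($v{\left(X \right)} = -18 + 3 \left(\left(-13\right) 7 + X\right) = -18 + 3 \left(-91 + X\right) = -18 + \left(-273 + 3 X\right) = -291 + 3 X$)
$\frac{-4263129 - 3348320}{v{\left(-1665 \right)} + Y{\left(1874 \right)}} = \frac{-4263129 - 3348320}{\left(-291 + 3 \left(-1665\right)\right) - 852} = - \frac{7611449}{\left(-291 - 4995\right) - 852} = - \frac{7611449}{-5286 - 852} = - \frac{7611449}{-6138} = \left(-7611449\right) \left(- \frac{1}{6138}\right) = \frac{7611449}{6138}$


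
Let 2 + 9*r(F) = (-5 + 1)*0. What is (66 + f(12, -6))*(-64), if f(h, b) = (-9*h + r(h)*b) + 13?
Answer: 5312/3 ≈ 1770.7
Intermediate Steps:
r(F) = -2/9 (r(F) = -2/9 + ((-5 + 1)*0)/9 = -2/9 + (-4*0)/9 = -2/9 + (⅑)*0 = -2/9 + 0 = -2/9)
f(h, b) = 13 - 9*h - 2*b/9 (f(h, b) = (-9*h - 2*b/9) + 13 = 13 - 9*h - 2*b/9)
(66 + f(12, -6))*(-64) = (66 + (13 - 9*12 - 2/9*(-6)))*(-64) = (66 + (13 - 108 + 4/3))*(-64) = (66 - 281/3)*(-64) = -83/3*(-64) = 5312/3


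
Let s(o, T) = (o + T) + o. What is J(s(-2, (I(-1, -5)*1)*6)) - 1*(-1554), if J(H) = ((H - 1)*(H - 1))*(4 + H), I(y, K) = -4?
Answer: -18630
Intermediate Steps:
s(o, T) = T + 2*o (s(o, T) = (T + o) + o = T + 2*o)
J(H) = (-1 + H)²*(4 + H) (J(H) = ((-1 + H)*(-1 + H))*(4 + H) = (-1 + H)²*(4 + H))
J(s(-2, (I(-1, -5)*1)*6)) - 1*(-1554) = (-1 + (-4*1*6 + 2*(-2)))²*(4 + (-4*1*6 + 2*(-2))) - 1*(-1554) = (-1 + (-4*6 - 4))²*(4 + (-4*6 - 4)) + 1554 = (-1 + (-24 - 4))²*(4 + (-24 - 4)) + 1554 = (-1 - 28)²*(4 - 28) + 1554 = (-29)²*(-24) + 1554 = 841*(-24) + 1554 = -20184 + 1554 = -18630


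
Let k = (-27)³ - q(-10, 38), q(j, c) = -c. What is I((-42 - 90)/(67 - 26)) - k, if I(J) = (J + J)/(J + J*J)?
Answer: 1787613/91 ≈ 19644.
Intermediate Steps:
I(J) = 2*J/(J + J²) (I(J) = (2*J)/(J + J²) = 2*J/(J + J²))
k = -19645 (k = (-27)³ - (-1)*38 = -19683 - 1*(-38) = -19683 + 38 = -19645)
I((-42 - 90)/(67 - 26)) - k = 2/(1 + (-42 - 90)/(67 - 26)) - 1*(-19645) = 2/(1 - 132/41) + 19645 = 2/(-91/41) + 19645 = 2*(-41/91) + 19645 = -82/91 + 19645 = 1787613/91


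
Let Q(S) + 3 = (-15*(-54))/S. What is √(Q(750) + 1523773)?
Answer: √38094277/5 ≈ 1234.4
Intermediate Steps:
Q(S) = -3 + 810/S (Q(S) = -3 + (-15*(-54))/S = -3 + 810/S)
√(Q(750) + 1523773) = √((-3 + 810/750) + 1523773) = √((-3 + 810*(1/750)) + 1523773) = √((-3 + 27/25) + 1523773) = √(-48/25 + 1523773) = √(38094277/25) = √38094277/5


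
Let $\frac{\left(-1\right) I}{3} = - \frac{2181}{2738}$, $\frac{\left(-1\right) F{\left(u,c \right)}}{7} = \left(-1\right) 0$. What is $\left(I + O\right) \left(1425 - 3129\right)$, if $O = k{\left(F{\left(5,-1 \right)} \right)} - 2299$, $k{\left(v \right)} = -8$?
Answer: $\frac{5376139596}{1369} \approx 3.9271 \cdot 10^{6}$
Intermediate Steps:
$F{\left(u,c \right)} = 0$ ($F{\left(u,c \right)} = - 7 \left(\left(-1\right) 0\right) = \left(-7\right) 0 = 0$)
$O = -2307$ ($O = -8 - 2299 = -2307$)
$I = \frac{6543}{2738}$ ($I = - 3 \left(- \frac{2181}{2738}\right) = - 3 \left(\left(-2181\right) \frac{1}{2738}\right) = \left(-3\right) \left(- \frac{2181}{2738}\right) = \frac{6543}{2738} \approx 2.3897$)
$\left(I + O\right) \left(1425 - 3129\right) = \left(\frac{6543}{2738} - 2307\right) \left(1425 - 3129\right) = \left(- \frac{6310023}{2738}\right) \left(-1704\right) = \frac{5376139596}{1369}$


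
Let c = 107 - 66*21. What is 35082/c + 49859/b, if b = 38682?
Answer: -1293272263/49474278 ≈ -26.140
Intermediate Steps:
c = -1279 (c = 107 - 1386 = -1279)
35082/c + 49859/b = 35082/(-1279) + 49859/38682 = 35082*(-1/1279) + 49859*(1/38682) = -35082/1279 + 49859/38682 = -1293272263/49474278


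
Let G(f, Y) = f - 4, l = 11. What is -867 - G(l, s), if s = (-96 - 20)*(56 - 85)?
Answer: -874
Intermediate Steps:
s = 3364 (s = -116*(-29) = 3364)
G(f, Y) = -4 + f
-867 - G(l, s) = -867 - (-4 + 11) = -867 - 1*7 = -867 - 7 = -874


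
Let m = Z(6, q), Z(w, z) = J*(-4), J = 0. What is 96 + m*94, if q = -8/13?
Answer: 96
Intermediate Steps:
q = -8/13 (q = -8*1/13 = -8/13 ≈ -0.61539)
Z(w, z) = 0 (Z(w, z) = 0*(-4) = 0)
m = 0
96 + m*94 = 96 + 0*94 = 96 + 0 = 96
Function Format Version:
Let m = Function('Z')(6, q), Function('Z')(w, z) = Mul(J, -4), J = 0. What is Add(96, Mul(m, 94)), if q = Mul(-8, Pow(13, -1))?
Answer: 96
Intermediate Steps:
q = Rational(-8, 13) (q = Mul(-8, Rational(1, 13)) = Rational(-8, 13) ≈ -0.61539)
Function('Z')(w, z) = 0 (Function('Z')(w, z) = Mul(0, -4) = 0)
m = 0
Add(96, Mul(m, 94)) = Add(96, Mul(0, 94)) = Add(96, 0) = 96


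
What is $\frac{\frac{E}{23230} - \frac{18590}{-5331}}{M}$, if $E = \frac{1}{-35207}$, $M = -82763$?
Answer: $- \frac{15203991554569}{360847031735301330} \approx -4.2134 \cdot 10^{-5}$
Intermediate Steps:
$E = - \frac{1}{35207} \approx -2.8403 \cdot 10^{-5}$
$\frac{\frac{E}{23230} - \frac{18590}{-5331}}{M} = \frac{- \frac{1}{35207 \cdot 23230} - \frac{18590}{-5331}}{-82763} = \left(\left(- \frac{1}{35207}\right) \frac{1}{23230} - - \frac{18590}{5331}\right) \left(- \frac{1}{82763}\right) = \left(- \frac{1}{817858610} + \frac{18590}{5331}\right) \left(- \frac{1}{82763}\right) = \frac{15203991554569}{4360004249910} \left(- \frac{1}{82763}\right) = - \frac{15203991554569}{360847031735301330}$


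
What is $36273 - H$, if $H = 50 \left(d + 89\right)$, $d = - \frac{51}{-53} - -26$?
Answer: $\frac{1615169}{53} \approx 30475.0$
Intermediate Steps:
$d = \frac{1429}{53}$ ($d = \left(-51\right) \left(- \frac{1}{53}\right) + 26 = \frac{51}{53} + 26 = \frac{1429}{53} \approx 26.962$)
$H = \frac{307300}{53}$ ($H = 50 \left(\frac{1429}{53} + 89\right) = 50 \cdot \frac{6146}{53} = \frac{307300}{53} \approx 5798.1$)
$36273 - H = 36273 - \frac{307300}{53} = \frac{1615169}{53}$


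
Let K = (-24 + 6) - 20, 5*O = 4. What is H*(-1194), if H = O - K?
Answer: -231636/5 ≈ -46327.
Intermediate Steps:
O = ⅘ (O = (⅕)*4 = ⅘ ≈ 0.80000)
K = -38 (K = -18 - 20 = -38)
H = 194/5 (H = ⅘ - 1*(-38) = ⅘ + 38 = 194/5 ≈ 38.800)
H*(-1194) = (194/5)*(-1194) = -231636/5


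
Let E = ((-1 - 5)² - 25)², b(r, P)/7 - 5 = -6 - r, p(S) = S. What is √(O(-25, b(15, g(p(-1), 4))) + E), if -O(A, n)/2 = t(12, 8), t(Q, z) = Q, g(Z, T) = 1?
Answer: √97 ≈ 9.8489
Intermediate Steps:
b(r, P) = -7 - 7*r (b(r, P) = 35 + 7*(-6 - r) = 35 + (-42 - 7*r) = -7 - 7*r)
E = 121 (E = ((-6)² - 25)² = (36 - 25)² = 11² = 121)
O(A, n) = -24 (O(A, n) = -2*12 = -24)
√(O(-25, b(15, g(p(-1), 4))) + E) = √(-24 + 121) = √97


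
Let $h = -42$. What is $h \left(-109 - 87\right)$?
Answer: $8232$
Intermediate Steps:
$h \left(-109 - 87\right) = - 42 \left(-109 - 87\right) = \left(-42\right) \left(-196\right) = 8232$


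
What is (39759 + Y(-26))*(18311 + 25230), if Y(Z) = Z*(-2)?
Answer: 1733410751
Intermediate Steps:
Y(Z) = -2*Z
(39759 + Y(-26))*(18311 + 25230) = (39759 - 2*(-26))*(18311 + 25230) = (39759 + 52)*43541 = 39811*43541 = 1733410751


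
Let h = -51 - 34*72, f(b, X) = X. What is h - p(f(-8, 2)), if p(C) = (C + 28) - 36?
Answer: -2493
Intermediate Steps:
h = -2499 (h = -51 - 2448 = -2499)
p(C) = -8 + C (p(C) = (28 + C) - 36 = -8 + C)
h - p(f(-8, 2)) = -2499 - (-8 + 2) = -2499 - 1*(-6) = -2499 + 6 = -2493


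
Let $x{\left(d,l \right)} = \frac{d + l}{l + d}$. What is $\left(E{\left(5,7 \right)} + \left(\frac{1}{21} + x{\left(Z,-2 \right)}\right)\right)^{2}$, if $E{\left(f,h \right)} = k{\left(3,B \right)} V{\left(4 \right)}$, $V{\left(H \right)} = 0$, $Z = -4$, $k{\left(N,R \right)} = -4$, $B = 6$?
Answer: $\frac{484}{441} \approx 1.0975$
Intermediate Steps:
$x{\left(d,l \right)} = 1$ ($x{\left(d,l \right)} = \frac{d + l}{d + l} = 1$)
$E{\left(f,h \right)} = 0$ ($E{\left(f,h \right)} = \left(-4\right) 0 = 0$)
$\left(E{\left(5,7 \right)} + \left(\frac{1}{21} + x{\left(Z,-2 \right)}\right)\right)^{2} = \left(0 + \left(\frac{1}{21} + 1\right)\right)^{2} = \left(0 + \frac{22}{21}\right)^{2} = \left(\frac{22}{21}\right)^{2} = \frac{484}{441}$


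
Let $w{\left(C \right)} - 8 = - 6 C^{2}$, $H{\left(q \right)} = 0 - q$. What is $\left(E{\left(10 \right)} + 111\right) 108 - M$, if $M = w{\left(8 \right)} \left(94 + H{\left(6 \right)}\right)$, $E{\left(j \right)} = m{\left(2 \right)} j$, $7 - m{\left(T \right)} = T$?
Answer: $50476$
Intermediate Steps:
$m{\left(T \right)} = 7 - T$
$H{\left(q \right)} = - q$
$w{\left(C \right)} = 8 - 6 C^{2}$
$E{\left(j \right)} = 5 j$ ($E{\left(j \right)} = \left(7 - 2\right) j = 5 j$)
$M = -33088$ ($M = \left(8 - 6 \cdot 8^{2}\right) \left(94 - 6\right) = \left(8 - 384\right) \left(94 - 6\right) = \left(8 - 384\right) 88 = \left(-376\right) 88 = -33088$)
$\left(E{\left(10 \right)} + 111\right) 108 - M = \left(5 \cdot 10 + 111\right) 108 - -33088 = \left(50 + 111\right) 108 + 33088 = 161 \cdot 108 + 33088 = 17388 + 33088 = 50476$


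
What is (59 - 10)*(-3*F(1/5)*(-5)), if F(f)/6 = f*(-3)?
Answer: -2646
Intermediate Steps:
F(f) = -18*f (F(f) = 6*(f*(-3)) = 6*(-3*f) = -18*f)
(59 - 10)*(-3*F(1/5)*(-5)) = (59 - 10)*(-(-54)/5*(-5)) = 49*(-(-54)/5*(-5)) = 49*(-3*(-18/5)*(-5)) = 49*((54/5)*(-5)) = 49*(-54) = -2646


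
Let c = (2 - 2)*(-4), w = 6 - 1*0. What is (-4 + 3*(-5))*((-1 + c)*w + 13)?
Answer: -133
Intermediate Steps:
w = 6 (w = 6 + 0 = 6)
c = 0 (c = 0*(-4) = 0)
(-4 + 3*(-5))*((-1 + c)*w + 13) = (-4 + 3*(-5))*((-1 + 0)*6 + 13) = (-4 - 15)*(-1*6 + 13) = -19*(-6 + 13) = -19*7 = -133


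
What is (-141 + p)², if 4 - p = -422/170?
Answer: 130736356/7225 ≈ 18095.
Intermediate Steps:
p = 551/85 (p = 4 - (-422)/170 = 4 - 1*(-211/85) = 4 + 211/85 = 551/85 ≈ 6.4824)
(-141 + p)² = (-141 + 551/85)² = (-11434/85)² = 130736356/7225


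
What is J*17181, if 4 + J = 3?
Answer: -17181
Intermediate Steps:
J = -1 (J = -4 + 3 = -1)
J*17181 = -1*17181 = -17181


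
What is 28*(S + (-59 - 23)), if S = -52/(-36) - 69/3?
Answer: -26096/9 ≈ -2899.6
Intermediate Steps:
S = -194/9 (S = -52*(-1/36) - 69*⅓ = 13/9 - 23 = -194/9 ≈ -21.556)
28*(S + (-59 - 23)) = 28*(-194/9 + (-59 - 23)) = 28*(-194/9 - 82) = 28*(-932/9) = -26096/9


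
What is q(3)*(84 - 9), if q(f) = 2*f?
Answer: 450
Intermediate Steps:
q(3)*(84 - 9) = (2*3)*(84 - 9) = 6*75 = 450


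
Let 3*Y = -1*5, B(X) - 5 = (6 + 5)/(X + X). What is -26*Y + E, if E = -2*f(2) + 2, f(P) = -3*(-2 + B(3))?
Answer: 223/3 ≈ 74.333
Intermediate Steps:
B(X) = 5 + 11/(2*X) (B(X) = 5 + (6 + 5)/(X + X) = 5 + 11/((2*X)) = 5 + 11*(1/(2*X)) = 5 + 11/(2*X))
f(P) = -29/2 (f(P) = -3*(-2 + (5 + (11/2)/3)) = -3*(-2 + (5 + (11/2)*(⅓))) = -3*(-2 + (5 + 11/6)) = -3*(-2 + 41/6) = -3*29/6 = -29/2)
Y = -5/3 (Y = (-1*5)/3 = (⅓)*(-5) = -5/3 ≈ -1.6667)
E = 31 (E = -2*(-29/2) + 2 = 29 + 2 = 31)
-26*Y + E = -26*(-5/3) + 31 = 130/3 + 31 = 223/3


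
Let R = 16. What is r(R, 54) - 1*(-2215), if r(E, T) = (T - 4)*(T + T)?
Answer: 7615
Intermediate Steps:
r(E, T) = 2*T*(-4 + T) (r(E, T) = (-4 + T)*(2*T) = 2*T*(-4 + T))
r(R, 54) - 1*(-2215) = 2*54*(-4 + 54) - 1*(-2215) = 2*54*50 + 2215 = 5400 + 2215 = 7615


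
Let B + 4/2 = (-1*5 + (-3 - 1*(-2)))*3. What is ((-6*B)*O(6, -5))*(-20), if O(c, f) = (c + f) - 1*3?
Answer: 4800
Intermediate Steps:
O(c, f) = -3 + c + f (O(c, f) = (c + f) - 3 = -3 + c + f)
B = -20 (B = -2 + (-1*5 + (-3 - 1*(-2)))*3 = -2 + (-5 + (-3 + 2))*3 = -2 + (-5 - 1)*3 = -2 - 6*3 = -2 - 18 = -20)
((-6*B)*O(6, -5))*(-20) = ((-6*(-20))*(-3 + 6 - 5))*(-20) = (120*(-2))*(-20) = -240*(-20) = 4800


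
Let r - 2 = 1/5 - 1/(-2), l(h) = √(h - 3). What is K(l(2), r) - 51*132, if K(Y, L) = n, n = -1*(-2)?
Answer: -6730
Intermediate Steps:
l(h) = √(-3 + h)
n = 2
r = 27/10 (r = 2 + (1/5 - 1/(-2)) = 2 + (1*(⅕) - 1*(-½)) = 2 + (⅕ + ½) = 2 + 7/10 = 27/10 ≈ 2.7000)
K(Y, L) = 2
K(l(2), r) - 51*132 = 2 - 51*132 = 2 - 6732 = -6730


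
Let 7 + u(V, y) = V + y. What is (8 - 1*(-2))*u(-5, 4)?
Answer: -80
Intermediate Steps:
u(V, y) = -7 + V + y (u(V, y) = -7 + (V + y) = -7 + V + y)
(8 - 1*(-2))*u(-5, 4) = (8 - 1*(-2))*(-7 - 5 + 4) = (8 + 2)*(-8) = 10*(-8) = -80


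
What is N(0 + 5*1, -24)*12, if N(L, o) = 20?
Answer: 240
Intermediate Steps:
N(0 + 5*1, -24)*12 = 20*12 = 240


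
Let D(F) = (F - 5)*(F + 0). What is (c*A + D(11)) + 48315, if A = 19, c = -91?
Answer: 46652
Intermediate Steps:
D(F) = F*(-5 + F) (D(F) = (-5 + F)*F = F*(-5 + F))
(c*A + D(11)) + 48315 = (-91*19 + 11*(-5 + 11)) + 48315 = (-1729 + 11*6) + 48315 = (-1729 + 66) + 48315 = -1663 + 48315 = 46652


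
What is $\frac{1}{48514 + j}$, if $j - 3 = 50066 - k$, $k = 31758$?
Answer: $\frac{1}{66825} \approx 1.4964 \cdot 10^{-5}$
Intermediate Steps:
$j = 18311$ ($j = 3 + \left(50066 - 31758\right) = 3 + 18308 = 18311$)
$\frac{1}{48514 + j} = \frac{1}{48514 + 18311} = \frac{1}{66825}$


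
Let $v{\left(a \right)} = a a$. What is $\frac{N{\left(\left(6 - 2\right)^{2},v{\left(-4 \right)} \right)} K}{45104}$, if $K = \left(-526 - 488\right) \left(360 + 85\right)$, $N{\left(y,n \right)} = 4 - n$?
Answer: $\frac{676845}{5638} \approx 120.05$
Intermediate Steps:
$v{\left(a \right)} = a^{2}$
$K = -451230$ ($K = \left(-1014\right) 445 = -451230$)
$\frac{N{\left(\left(6 - 2\right)^{2},v{\left(-4 \right)} \right)} K}{45104} = \frac{\left(4 - \left(-4\right)^{2}\right) \left(-451230\right)}{45104} = \left(4 - 16\right) \left(-451230\right) \frac{1}{45104} = \left(-12\right) \left(-451230\right) \frac{1}{45104} = 5414760 \cdot \frac{1}{45104} = \frac{676845}{5638}$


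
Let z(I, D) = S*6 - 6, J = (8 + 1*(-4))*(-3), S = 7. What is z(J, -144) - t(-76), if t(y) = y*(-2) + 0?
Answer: -116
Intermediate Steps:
J = -12 (J = (8 - 4)*(-3) = 4*(-3) = -12)
t(y) = -2*y (t(y) = -2*y + 0 = -2*y)
z(I, D) = 36 (z(I, D) = 7*6 - 6 = 42 - 6 = 36)
z(J, -144) - t(-76) = 36 - (-2)*(-76) = 36 - 1*152 = 36 - 152 = -116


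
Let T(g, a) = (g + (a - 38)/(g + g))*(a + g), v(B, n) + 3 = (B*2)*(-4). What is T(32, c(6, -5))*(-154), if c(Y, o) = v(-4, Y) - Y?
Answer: -8609755/32 ≈ -2.6906e+5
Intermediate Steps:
v(B, n) = -3 - 8*B (v(B, n) = -3 + (B*2)*(-4) = -3 + (2*B)*(-4) = -3 - 8*B)
c(Y, o) = 29 - Y (c(Y, o) = (-3 - 8*(-4)) - Y = (-3 + 32) - Y = 29 - Y)
T(g, a) = (a + g)*(g + (-38 + a)/(2*g)) (T(g, a) = (g + (-38 + a)/((2*g)))*(a + g) = (g + (-38 + a)*(1/(2*g)))*(a + g) = (g + (-38 + a)/(2*g))*(a + g) = (a + g)*(g + (-38 + a)/(2*g)))
T(32, c(6, -5))*(-154) = (-19 + 32**2 + (29 - 1*6)/2 + (29 - 1*6)*32 + (1/2)*(29 - 1*6)**2/32 - 19*(29 - 1*6)/32)*(-154) = (-19 + 1024 + (29 - 6)/2 + (29 - 6)*32 + (1/2)*(29 - 6)**2*(1/32) - 19*(29 - 6)*1/32)*(-154) = (-19 + 1024 + (1/2)*23 + 23*32 + (1/2)*23**2*(1/32) - 19*23*1/32)*(-154) = (-19 + 1024 + 23/2 + 736 + (1/2)*529*(1/32) - 437/32)*(-154) = (-19 + 1024 + 23/2 + 736 + 529/64 - 437/32)*(-154) = (111815/64)*(-154) = -8609755/32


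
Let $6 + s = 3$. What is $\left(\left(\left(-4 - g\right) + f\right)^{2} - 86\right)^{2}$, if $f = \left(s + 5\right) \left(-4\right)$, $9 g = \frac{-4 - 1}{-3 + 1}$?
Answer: $\frac{440034529}{104976} \approx 4191.8$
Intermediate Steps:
$s = -3$ ($s = -6 + 3 = -3$)
$g = \frac{5}{18}$ ($g = \frac{\left(-4 - 1\right) \frac{1}{-3 + 1}}{9} = \frac{\left(-5\right) \frac{1}{-2}}{9} = \frac{\left(-5\right) \left(- \frac{1}{2}\right)}{9} = \frac{1}{9} \cdot \frac{5}{2} = \frac{5}{18} \approx 0.27778$)
$f = -8$ ($f = \left(-3 + 5\right) \left(-4\right) = 2 \left(-4\right) = -8$)
$\left(\left(\left(-4 - g\right) + f\right)^{2} - 86\right)^{2} = \left(\left(\left(-4 - \frac{5}{18}\right) - 8\right)^{2} - 86\right)^{2} = \left(\left(- \frac{77}{18} - 8\right)^{2} - 86\right)^{2} = \left(\left(- \frac{221}{18}\right)^{2} - 86\right)^{2} = \left(\frac{48841}{324} - 86\right)^{2} = \left(\frac{20977}{324}\right)^{2} = \frac{440034529}{104976}$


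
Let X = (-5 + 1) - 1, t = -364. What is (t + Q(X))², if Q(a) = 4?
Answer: 129600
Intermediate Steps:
X = -5 (X = -4 - 1 = -5)
(t + Q(X))² = (-364 + 4)² = (-360)² = 129600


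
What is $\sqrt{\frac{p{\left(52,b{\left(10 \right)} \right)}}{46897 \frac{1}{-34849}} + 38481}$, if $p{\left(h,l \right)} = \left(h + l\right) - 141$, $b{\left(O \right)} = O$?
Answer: $\frac{4 \sqrt{5297592185851}}{46897} \approx 196.32$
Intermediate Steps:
$p{\left(h,l \right)} = -141 + h + l$
$\sqrt{\frac{p{\left(52,b{\left(10 \right)} \right)}}{46897 \frac{1}{-34849}} + 38481} = \sqrt{\frac{-141 + 52 + 10}{46897 \frac{1}{-34849}} + 38481} = \sqrt{- \frac{79}{46897 \left(- \frac{1}{34849}\right)} + 38481} = \sqrt{- \frac{79}{- \frac{46897}{34849}} + 38481} = \sqrt{\left(-79\right) \left(- \frac{34849}{46897}\right) + 38481} = \sqrt{\frac{2753071}{46897} + 38481} = \sqrt{\frac{1807396528}{46897}} = \frac{4 \sqrt{5297592185851}}{46897}$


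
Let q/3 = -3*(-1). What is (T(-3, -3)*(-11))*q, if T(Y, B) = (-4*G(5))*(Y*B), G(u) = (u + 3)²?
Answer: 228096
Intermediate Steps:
q = 9 (q = 3*(-3*(-1)) = 3*3 = 9)
G(u) = (3 + u)²
T(Y, B) = -256*B*Y (T(Y, B) = (-4*(3 + 5)²)*(Y*B) = (-4*8²)*(B*Y) = (-4*64)*(B*Y) = -256*B*Y)
(T(-3, -3)*(-11))*q = (-256*(-3)*(-3)*(-11))*9 = -2304*(-11)*9 = 25344*9 = 228096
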